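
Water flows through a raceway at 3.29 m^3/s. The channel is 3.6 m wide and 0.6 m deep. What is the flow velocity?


Cross-sectional area = W * d = 3.6 * 0.6 = 2.16 m^2
Velocity = Q / A = 3.29 / 2.16 = 1.52315 m/s

1.52315 m/s


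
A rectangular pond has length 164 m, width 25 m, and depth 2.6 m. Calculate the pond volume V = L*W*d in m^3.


Base area = L * W = 164 * 25 = 4100 m^2
Volume = area * depth = 4100 * 2.6 = 10660 m^3

10660 m^3


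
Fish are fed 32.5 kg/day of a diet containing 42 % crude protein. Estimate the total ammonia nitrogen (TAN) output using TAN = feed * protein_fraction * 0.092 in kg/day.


Protein in feed = 32.5 * 42/100 = 13.65 kg/day
TAN = protein * 0.092 = 13.65 * 0.092 = 1.2558 kg/day

1.2558 kg/day


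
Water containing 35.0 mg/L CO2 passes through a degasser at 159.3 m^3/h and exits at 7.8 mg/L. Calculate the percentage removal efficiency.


CO2_out / CO2_in = 7.8 / 35.0 = 0.22285714
Fraction remaining = 0.22285714
efficiency = (1 - 0.22285714) * 100 = 77.7143 %

77.7143 %


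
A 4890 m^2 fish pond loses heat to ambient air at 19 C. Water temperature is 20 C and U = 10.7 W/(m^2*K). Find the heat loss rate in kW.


Temperature difference dT = 20 - 19 = 1 K
Heat loss (W) = U * A * dT = 10.7 * 4890 * 1 = 52323 W
Convert to kW: 52323 / 1000 = 52.323 kW

52.323 kW


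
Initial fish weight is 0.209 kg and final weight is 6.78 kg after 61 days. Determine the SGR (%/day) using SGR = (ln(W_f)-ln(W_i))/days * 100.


ln(W_f) = ln(6.78) = 1.9139771
ln(W_i) = ln(0.209) = -1.565421
ln(W_f) - ln(W_i) = 1.9139771 - -1.565421 = 3.4793981
SGR = 3.4793981 / 61 * 100 = 5.70393 %/day

5.70393 %/day


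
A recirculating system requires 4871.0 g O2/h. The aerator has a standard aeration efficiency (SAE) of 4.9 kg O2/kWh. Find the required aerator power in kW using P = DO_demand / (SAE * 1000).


SAE in g O2/kWh = 4.9 * 1000 = 4900 g/kWh
P = DO_demand / SAE_g = 4871.0 / 4900 = 0.994082 kW

0.994082 kW


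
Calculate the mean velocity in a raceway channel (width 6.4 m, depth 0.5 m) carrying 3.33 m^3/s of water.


Cross-sectional area = W * d = 6.4 * 0.5 = 3.2 m^2
Velocity = Q / A = 3.33 / 3.2 = 1.04062 m/s

1.04062 m/s


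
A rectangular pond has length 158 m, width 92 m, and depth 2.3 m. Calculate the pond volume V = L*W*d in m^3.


Base area = L * W = 158 * 92 = 14536 m^2
Volume = area * depth = 14536 * 2.3 = 33432.8 m^3

33432.8 m^3


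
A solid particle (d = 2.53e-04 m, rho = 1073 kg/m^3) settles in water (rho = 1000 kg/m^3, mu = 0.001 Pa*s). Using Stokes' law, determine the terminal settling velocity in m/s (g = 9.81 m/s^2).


Density difference: rho_p - rho_f = 1073 - 1000 = 73 kg/m^3
d^2 = (2.53e-04)^2 = 6.4009e-08 m^2
Numerator = (rho_p - rho_f) * g * d^2 = 73 * 9.81 * 6.4009e-08 = 4.5838765e-05
Denominator = 18 * mu = 18 * 0.001 = 0.018
v_s = 4.5838765e-05 / 0.018 = 0.0025466 m/s
Check: Re = rho_f * v_s * d / mu = 1000 * 0.0025466 * 2.53e-04 / 0.001 = 0.644 < 1, so Stokes' law applies.

0.0025466 m/s


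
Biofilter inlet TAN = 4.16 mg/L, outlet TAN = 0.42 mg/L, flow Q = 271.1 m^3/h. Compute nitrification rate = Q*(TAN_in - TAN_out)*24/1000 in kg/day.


Concentration drop: TAN_in - TAN_out = 4.16 - 0.42 = 3.74 mg/L
Hourly TAN removed = Q * dTAN = 271.1 m^3/h * 3.74 mg/L = 1013.914 g/h  (m^3/h * mg/L = g/h)
Daily TAN removed = 1013.914 * 24 = 24333.936 g/day
Convert to kg/day: 24333.936 / 1000 = 24.333936 kg/day

24.333936 kg/day


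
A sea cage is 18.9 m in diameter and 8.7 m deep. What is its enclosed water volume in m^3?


r = d/2 = 18.9/2 = 9.45 m
Base area = pi*r^2 = pi*9.45^2 = 280.55208 m^2
Volume = 280.55208 * 8.7 = 2440.8 m^3

2440.8 m^3


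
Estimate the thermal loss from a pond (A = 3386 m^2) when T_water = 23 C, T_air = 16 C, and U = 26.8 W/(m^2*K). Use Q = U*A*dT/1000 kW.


Temperature difference dT = 23 - 16 = 7 K
Heat loss (W) = U * A * dT = 26.8 * 3386 * 7 = 635213.6 W
Convert to kW: 635213.6 / 1000 = 635.2136 kW

635.2136 kW


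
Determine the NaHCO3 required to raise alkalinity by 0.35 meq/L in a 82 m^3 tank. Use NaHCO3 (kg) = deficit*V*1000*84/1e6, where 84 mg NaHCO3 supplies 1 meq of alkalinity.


Tank volume in L = 82 m^3 * 1000 = 82000 L
Total meq required = 0.35 meq/L * 82000 L = 28700 meq
NaHCO3 mass = 28700 meq * 84 mg/meq / 1e6 = 2.4108 kg

2.4108 kg


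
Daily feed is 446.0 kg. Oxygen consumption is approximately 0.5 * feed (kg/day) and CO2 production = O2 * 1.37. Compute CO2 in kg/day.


O2 = 446.0 * 0.5 = 223
CO2 = 223 * 1.37 = 305.51

305.51 kg/day


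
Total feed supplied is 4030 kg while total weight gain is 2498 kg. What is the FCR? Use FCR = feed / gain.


FCR = feed consumed / weight gained
FCR = 4030 kg / 2498 kg = 1.61329

1.61329


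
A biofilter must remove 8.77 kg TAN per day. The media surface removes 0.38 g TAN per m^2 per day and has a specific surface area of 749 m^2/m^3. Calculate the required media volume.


A = 8.77*1000 / 0.38 = 23078.947 m^2
V = 23078.947 / 749 = 30.813

30.813 m^3


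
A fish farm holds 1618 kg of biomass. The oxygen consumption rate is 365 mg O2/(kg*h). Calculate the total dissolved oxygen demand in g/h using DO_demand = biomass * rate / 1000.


Total O2 consumption (mg/h) = 1618 kg * 365 mg/(kg*h) = 590570 mg/h
Convert to g/h: 590570 / 1000 = 590.57 g/h

590.57 g/h


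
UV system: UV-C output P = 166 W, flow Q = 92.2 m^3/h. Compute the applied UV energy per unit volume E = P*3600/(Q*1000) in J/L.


Energy delivered per hour = 166 W * 3600 s = 597600 J/h
Volume treated per hour = 92.2 m^3/h * 1000 = 92200 L/h
dose = 597600 / 92200 = 6.48156 J/L

6.48156 J/L


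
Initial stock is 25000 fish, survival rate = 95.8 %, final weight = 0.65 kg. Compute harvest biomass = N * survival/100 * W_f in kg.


Survivors = 25000 * 95.8/100 = 23950 fish
Harvest biomass = survivors * W_f = 23950 * 0.65 = 15567.5 kg

15567.5 kg


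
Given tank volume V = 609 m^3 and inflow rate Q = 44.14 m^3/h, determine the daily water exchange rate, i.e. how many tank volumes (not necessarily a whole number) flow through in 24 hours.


Daily flow volume = 44.14 m^3/h * 24 h = 1059.36 m^3/day
Exchanges = daily flow / tank volume = 1059.36 / 609 = 1.73951 exchanges/day

1.73951 exchanges/day


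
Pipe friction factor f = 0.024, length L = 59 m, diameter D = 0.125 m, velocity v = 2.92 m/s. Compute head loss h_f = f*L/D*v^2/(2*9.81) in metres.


v^2 = 2.92^2 = 8.5264 m^2/s^2
L/D = 59/0.125 = 472
h_f = f*(L/D)*v^2/(2g) = 0.024 * 472 * 8.5264 / 19.62 = 4.92289 m

4.92289 m


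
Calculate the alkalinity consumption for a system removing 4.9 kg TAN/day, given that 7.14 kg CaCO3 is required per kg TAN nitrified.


Alkalinity factor: 7.14 kg CaCO3 consumed per kg TAN nitrified
alk = 4.9 kg TAN * 7.14 = 34.986 kg CaCO3/day

34.986 kg CaCO3/day


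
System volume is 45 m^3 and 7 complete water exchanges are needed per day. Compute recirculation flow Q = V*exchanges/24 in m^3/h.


Daily recirculation volume = 45 m^3 * 7 = 315 m^3/day
Flow rate Q = daily volume / 24 h = 315 / 24 = 13.125 m^3/h

13.125 m^3/h


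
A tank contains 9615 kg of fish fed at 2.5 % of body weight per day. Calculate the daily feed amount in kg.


Feeding rate fraction = 2.5% / 100 = 0.025
Daily feed = 9615 kg * 0.025 = 240.375 kg/day

240.375 kg/day


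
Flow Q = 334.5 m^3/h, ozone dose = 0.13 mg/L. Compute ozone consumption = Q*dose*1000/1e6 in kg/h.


O3 demand (mg/h) = Q * dose * 1000 = 334.5 * 0.13 * 1000 = 43485 mg/h
Convert mg to kg: 43485 / 1e6 = 0.043485 kg/h

0.043485 kg/h


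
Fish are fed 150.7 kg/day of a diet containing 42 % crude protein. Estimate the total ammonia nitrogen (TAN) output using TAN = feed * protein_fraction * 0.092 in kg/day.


Protein in feed = 150.7 * 42/100 = 63.294 kg/day
TAN = protein * 0.092 = 63.294 * 0.092 = 5.823048 kg/day

5.823048 kg/day


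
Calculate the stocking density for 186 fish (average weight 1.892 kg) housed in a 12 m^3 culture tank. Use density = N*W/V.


Total biomass = 186 fish * 1.892 kg = 351.912 kg
Density = total biomass / volume = 351.912 / 12 = 29.326 kg/m^3

29.326 kg/m^3


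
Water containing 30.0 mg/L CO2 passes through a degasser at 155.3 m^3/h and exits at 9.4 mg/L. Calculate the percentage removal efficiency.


CO2_out / CO2_in = 9.4 / 30.0 = 0.31333333
Fraction remaining = 0.31333333
efficiency = (1 - 0.31333333) * 100 = 68.6667 %

68.6667 %


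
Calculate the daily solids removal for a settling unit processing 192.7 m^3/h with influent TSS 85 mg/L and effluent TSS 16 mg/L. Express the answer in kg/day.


Concentration drop: TSS_in - TSS_out = 85 - 16 = 69 mg/L
Hourly solids removed = Q * dTSS = 192.7 m^3/h * 69 mg/L = 13296.3 g/h  (m^3/h * mg/L = g/h)
Daily solids removed = 13296.3 * 24 = 319111.2 g/day
Convert g to kg: 319111.2 / 1000 = 319.1112 kg/day

319.1112 kg/day


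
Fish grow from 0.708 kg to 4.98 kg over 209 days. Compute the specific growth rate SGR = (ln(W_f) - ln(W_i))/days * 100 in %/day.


ln(W_f) = ln(4.98) = 1.6054299
ln(W_i) = ln(0.708) = -0.34531119
ln(W_f) - ln(W_i) = 1.6054299 - -0.34531119 = 1.9507411
SGR = 1.9507411 / 209 * 100 = 0.933369 %/day

0.933369 %/day


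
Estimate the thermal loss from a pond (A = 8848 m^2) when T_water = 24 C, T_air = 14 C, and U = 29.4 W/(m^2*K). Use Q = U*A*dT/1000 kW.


Temperature difference dT = 24 - 14 = 10 K
Heat loss (W) = U * A * dT = 29.4 * 8848 * 10 = 2601312 W
Convert to kW: 2601312 / 1000 = 2601.312 kW

2601.312 kW


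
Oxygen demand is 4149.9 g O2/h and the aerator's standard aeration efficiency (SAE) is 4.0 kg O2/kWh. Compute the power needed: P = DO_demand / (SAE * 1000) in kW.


SAE in g O2/kWh = 4.0 * 1000 = 4000 g/kWh
P = DO_demand / SAE_g = 4149.9 / 4000 = 1.03747 kW

1.03747 kW


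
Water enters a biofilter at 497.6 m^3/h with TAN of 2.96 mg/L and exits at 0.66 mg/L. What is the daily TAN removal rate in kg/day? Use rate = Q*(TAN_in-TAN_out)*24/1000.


Concentration drop: TAN_in - TAN_out = 2.96 - 0.66 = 2.3 mg/L
Hourly TAN removed = Q * dTAN = 497.6 m^3/h * 2.3 mg/L = 1144.48 g/h  (m^3/h * mg/L = g/h)
Daily TAN removed = 1144.48 * 24 = 27467.52 g/day
Convert to kg/day: 27467.52 / 1000 = 27.46752 kg/day

27.46752 kg/day


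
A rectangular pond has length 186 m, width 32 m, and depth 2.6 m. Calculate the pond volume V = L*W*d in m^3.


Base area = L * W = 186 * 32 = 5952 m^2
Volume = area * depth = 5952 * 2.6 = 15475.2 m^3

15475.2 m^3


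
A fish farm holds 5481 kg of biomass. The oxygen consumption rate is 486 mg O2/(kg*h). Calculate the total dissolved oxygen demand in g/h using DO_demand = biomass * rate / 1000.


Total O2 consumption (mg/h) = 5481 kg * 486 mg/(kg*h) = 2663766 mg/h
Convert to g/h: 2663766 / 1000 = 2663.766 g/h

2663.766 g/h


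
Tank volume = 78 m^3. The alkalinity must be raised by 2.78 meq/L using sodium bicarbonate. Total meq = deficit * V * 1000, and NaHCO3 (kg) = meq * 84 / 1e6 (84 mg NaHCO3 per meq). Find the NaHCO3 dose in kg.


Tank volume in L = 78 m^3 * 1000 = 78000 L
Total meq required = 2.78 meq/L * 78000 L = 216840 meq
NaHCO3 mass = 216840 meq * 84 mg/meq / 1e6 = 18.2146 kg

18.2146 kg


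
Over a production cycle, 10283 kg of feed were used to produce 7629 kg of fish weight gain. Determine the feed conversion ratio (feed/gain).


FCR = feed consumed / weight gained
FCR = 10283 kg / 7629 kg = 1.34788

1.34788


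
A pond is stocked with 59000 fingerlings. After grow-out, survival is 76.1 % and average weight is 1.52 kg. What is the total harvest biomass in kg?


Survivors = 59000 * 76.1/100 = 44899 fish
Harvest biomass = survivors * W_f = 44899 * 1.52 = 68246.48 kg

68246.48 kg


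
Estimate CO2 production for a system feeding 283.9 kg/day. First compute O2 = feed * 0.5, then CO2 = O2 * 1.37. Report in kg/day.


O2 = 283.9 * 0.5 = 141.95
CO2 = 141.95 * 1.37 = 194.4715

194.4715 kg/day


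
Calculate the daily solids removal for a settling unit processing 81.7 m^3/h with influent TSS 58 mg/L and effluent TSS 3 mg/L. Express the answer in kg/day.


Concentration drop: TSS_in - TSS_out = 58 - 3 = 55 mg/L
Hourly solids removed = Q * dTSS = 81.7 m^3/h * 55 mg/L = 4493.5 g/h  (m^3/h * mg/L = g/h)
Daily solids removed = 4493.5 * 24 = 107844 g/day
Convert g to kg: 107844 / 1000 = 107.844 kg/day

107.844 kg/day


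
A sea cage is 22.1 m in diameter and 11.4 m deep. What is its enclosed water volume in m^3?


r = d/2 = 22.1/2 = 11.05 m
Base area = pi*r^2 = pi*11.05^2 = 383.59632 m^2
Volume = 383.59632 * 11.4 = 4373 m^3

4373 m^3


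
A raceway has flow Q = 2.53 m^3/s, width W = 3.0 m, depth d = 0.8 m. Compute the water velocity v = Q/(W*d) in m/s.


Cross-sectional area = W * d = 3.0 * 0.8 = 2.4 m^2
Velocity = Q / A = 2.53 / 2.4 = 1.05417 m/s

1.05417 m/s


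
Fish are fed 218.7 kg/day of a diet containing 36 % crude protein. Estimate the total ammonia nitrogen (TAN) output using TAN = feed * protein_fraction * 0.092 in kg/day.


Protein in feed = 218.7 * 36/100 = 78.732 kg/day
TAN = protein * 0.092 = 78.732 * 0.092 = 7.243344 kg/day

7.243344 kg/day


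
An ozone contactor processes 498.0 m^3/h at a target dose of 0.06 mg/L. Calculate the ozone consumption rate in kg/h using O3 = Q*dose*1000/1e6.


O3 demand (mg/h) = Q * dose * 1000 = 498.0 * 0.06 * 1000 = 29880 mg/h
Convert mg to kg: 29880 / 1e6 = 0.02988 kg/h

0.02988 kg/h


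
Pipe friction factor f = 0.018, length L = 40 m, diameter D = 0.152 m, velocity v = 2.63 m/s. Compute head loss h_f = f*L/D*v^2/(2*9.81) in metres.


v^2 = 2.63^2 = 6.9169 m^2/s^2
L/D = 40/0.152 = 263.15789
h_f = f*(L/D)*v^2/(2g) = 0.018 * 263.15789 * 6.9169 / 19.62 = 1.66994 m

1.66994 m


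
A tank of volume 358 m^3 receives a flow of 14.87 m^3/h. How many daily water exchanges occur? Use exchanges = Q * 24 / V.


Daily flow volume = 14.87 m^3/h * 24 h = 356.88 m^3/day
Exchanges = daily flow / tank volume = 356.88 / 358 = 0.996872 exchanges/day

0.996872 exchanges/day


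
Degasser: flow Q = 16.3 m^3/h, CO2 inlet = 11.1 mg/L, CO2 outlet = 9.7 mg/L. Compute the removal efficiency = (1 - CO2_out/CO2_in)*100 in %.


CO2_out / CO2_in = 9.7 / 11.1 = 0.87387387
Fraction remaining = 0.87387387
efficiency = (1 - 0.87387387) * 100 = 12.6126 %

12.6126 %


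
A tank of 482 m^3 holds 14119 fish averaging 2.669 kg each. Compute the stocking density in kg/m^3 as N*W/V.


Total biomass = 14119 fish * 2.669 kg = 37683.611 kg
Density = total biomass / volume = 37683.611 / 482 = 78.1818 kg/m^3

78.1818 kg/m^3


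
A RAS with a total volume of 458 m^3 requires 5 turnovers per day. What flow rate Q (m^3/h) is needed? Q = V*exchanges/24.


Daily recirculation volume = 458 m^3 * 5 = 2290 m^3/day
Flow rate Q = daily volume / 24 h = 2290 / 24 = 95.4167 m^3/h

95.4167 m^3/h


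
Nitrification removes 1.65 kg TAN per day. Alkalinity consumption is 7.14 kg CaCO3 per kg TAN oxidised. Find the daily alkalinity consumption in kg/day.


Alkalinity factor: 7.14 kg CaCO3 consumed per kg TAN nitrified
alk = 1.65 kg TAN * 7.14 = 11.781 kg CaCO3/day

11.781 kg CaCO3/day


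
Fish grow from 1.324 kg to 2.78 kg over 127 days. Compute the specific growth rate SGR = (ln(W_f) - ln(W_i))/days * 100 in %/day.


ln(W_f) = ln(2.78) = 1.0224509
ln(W_i) = ln(1.324) = 0.28065746
ln(W_f) - ln(W_i) = 1.0224509 - 0.28065746 = 0.74179344
SGR = 0.74179344 / 127 * 100 = 0.584089 %/day

0.584089 %/day


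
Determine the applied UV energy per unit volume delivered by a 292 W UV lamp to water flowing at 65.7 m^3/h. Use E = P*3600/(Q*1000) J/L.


Energy delivered per hour = 292 W * 3600 s = 1051200 J/h
Volume treated per hour = 65.7 m^3/h * 1000 = 65700 L/h
dose = 1051200 / 65700 = 16 J/L

16 J/L


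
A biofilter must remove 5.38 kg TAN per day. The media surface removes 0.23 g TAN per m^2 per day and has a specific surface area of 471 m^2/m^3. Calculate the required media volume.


A = 5.38*1000 / 0.23 = 23391.304 m^2
V = 23391.304 / 471 = 49.6631

49.6631 m^3


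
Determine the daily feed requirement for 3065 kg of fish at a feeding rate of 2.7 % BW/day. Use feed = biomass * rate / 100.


Feeding rate fraction = 2.7% / 100 = 0.027
Daily feed = 3065 kg * 0.027 = 82.755 kg/day

82.755 kg/day


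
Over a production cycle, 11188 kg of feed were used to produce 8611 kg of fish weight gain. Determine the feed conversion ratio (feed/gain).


FCR = feed consumed / weight gained
FCR = 11188 kg / 8611 kg = 1.29927

1.29927


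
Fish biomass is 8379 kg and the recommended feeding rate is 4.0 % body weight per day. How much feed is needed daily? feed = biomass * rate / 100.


Feeding rate fraction = 4.0% / 100 = 0.04
Daily feed = 8379 kg * 0.04 = 335.16 kg/day

335.16 kg/day


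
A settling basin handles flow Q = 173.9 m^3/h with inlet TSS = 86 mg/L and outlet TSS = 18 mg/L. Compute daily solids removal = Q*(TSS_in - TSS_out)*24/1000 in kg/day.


Concentration drop: TSS_in - TSS_out = 86 - 18 = 68 mg/L
Hourly solids removed = Q * dTSS = 173.9 m^3/h * 68 mg/L = 11825.2 g/h  (m^3/h * mg/L = g/h)
Daily solids removed = 11825.2 * 24 = 283804.8 g/day
Convert g to kg: 283804.8 / 1000 = 283.8048 kg/day

283.8048 kg/day


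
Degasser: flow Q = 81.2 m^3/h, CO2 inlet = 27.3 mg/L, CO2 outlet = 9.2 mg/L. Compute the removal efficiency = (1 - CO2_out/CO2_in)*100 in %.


CO2_out / CO2_in = 9.2 / 27.3 = 0.33699634
Fraction remaining = 0.33699634
efficiency = (1 - 0.33699634) * 100 = 66.3004 %

66.3004 %


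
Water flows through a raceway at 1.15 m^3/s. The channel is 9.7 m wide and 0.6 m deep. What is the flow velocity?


Cross-sectional area = W * d = 9.7 * 0.6 = 5.82 m^2
Velocity = Q / A = 1.15 / 5.82 = 0.197595 m/s

0.197595 m/s


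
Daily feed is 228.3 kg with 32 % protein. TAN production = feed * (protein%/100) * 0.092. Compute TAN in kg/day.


Protein in feed = 228.3 * 32/100 = 73.056 kg/day
TAN = protein * 0.092 = 73.056 * 0.092 = 6.721152 kg/day

6.721152 kg/day


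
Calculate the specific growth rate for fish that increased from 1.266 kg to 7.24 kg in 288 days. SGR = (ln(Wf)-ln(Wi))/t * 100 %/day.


ln(W_f) = ln(7.24) = 1.9796212
ln(W_i) = ln(1.266) = 0.23586232
ln(W_f) - ln(W_i) = 1.9796212 - 0.23586232 = 1.7437589
SGR = 1.7437589 / 288 * 100 = 0.605472 %/day

0.605472 %/day


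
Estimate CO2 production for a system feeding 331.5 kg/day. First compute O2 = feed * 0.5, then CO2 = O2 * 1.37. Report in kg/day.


O2 = 331.5 * 0.5 = 165.75
CO2 = 165.75 * 1.37 = 227.0775

227.0775 kg/day


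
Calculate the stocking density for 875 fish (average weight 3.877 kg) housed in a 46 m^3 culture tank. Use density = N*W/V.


Total biomass = 875 fish * 3.877 kg = 3392.375 kg
Density = total biomass / volume = 3392.375 / 46 = 73.7473 kg/m^3

73.7473 kg/m^3


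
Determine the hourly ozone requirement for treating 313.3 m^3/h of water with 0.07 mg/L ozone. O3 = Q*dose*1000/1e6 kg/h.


O3 demand (mg/h) = Q * dose * 1000 = 313.3 * 0.07 * 1000 = 21931 mg/h
Convert mg to kg: 21931 / 1e6 = 0.021931 kg/h

0.021931 kg/h


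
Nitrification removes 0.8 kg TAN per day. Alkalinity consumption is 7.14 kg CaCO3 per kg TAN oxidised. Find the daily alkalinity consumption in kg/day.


Alkalinity factor: 7.14 kg CaCO3 consumed per kg TAN nitrified
alk = 0.8 kg TAN * 7.14 = 5.712 kg CaCO3/day

5.712 kg CaCO3/day


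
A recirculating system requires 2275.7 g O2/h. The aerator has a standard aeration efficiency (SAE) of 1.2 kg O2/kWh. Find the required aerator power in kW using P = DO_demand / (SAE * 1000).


SAE in g O2/kWh = 1.2 * 1000 = 1200 g/kWh
P = DO_demand / SAE_g = 2275.7 / 1200 = 1.89642 kW

1.89642 kW


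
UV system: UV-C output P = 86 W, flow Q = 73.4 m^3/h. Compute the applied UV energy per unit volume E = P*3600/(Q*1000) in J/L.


Energy delivered per hour = 86 W * 3600 s = 309600 J/h
Volume treated per hour = 73.4 m^3/h * 1000 = 73400 L/h
dose = 309600 / 73400 = 4.21798 J/L

4.21798 J/L


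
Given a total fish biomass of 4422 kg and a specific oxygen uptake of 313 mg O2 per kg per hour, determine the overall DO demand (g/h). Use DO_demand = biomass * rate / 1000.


Total O2 consumption (mg/h) = 4422 kg * 313 mg/(kg*h) = 1384086 mg/h
Convert to g/h: 1384086 / 1000 = 1384.086 g/h

1384.086 g/h


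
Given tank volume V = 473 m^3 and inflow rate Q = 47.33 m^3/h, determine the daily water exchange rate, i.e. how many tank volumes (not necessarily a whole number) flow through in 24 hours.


Daily flow volume = 47.33 m^3/h * 24 h = 1135.92 m^3/day
Exchanges = daily flow / tank volume = 1135.92 / 473 = 2.40152 exchanges/day

2.40152 exchanges/day


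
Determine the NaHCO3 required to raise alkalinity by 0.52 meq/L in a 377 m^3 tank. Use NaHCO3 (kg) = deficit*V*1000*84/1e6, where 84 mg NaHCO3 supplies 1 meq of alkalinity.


Tank volume in L = 377 m^3 * 1000 = 377000 L
Total meq required = 0.52 meq/L * 377000 L = 196040 meq
NaHCO3 mass = 196040 meq * 84 mg/meq / 1e6 = 16.4674 kg

16.4674 kg


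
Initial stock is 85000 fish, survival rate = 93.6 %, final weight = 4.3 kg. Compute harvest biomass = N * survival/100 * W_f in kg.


Survivors = 85000 * 93.6/100 = 79560 fish
Harvest biomass = survivors * W_f = 79560 * 4.3 = 342108 kg

342108 kg


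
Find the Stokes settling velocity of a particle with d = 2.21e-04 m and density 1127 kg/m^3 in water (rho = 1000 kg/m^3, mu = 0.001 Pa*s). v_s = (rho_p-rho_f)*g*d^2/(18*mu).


Density difference: rho_p - rho_f = 1127 - 1000 = 127 kg/m^3
d^2 = (2.21e-04)^2 = 4.8841e-08 m^2
Numerator = (rho_p - rho_f) * g * d^2 = 127 * 9.81 * 4.8841e-08 = 6.0849537e-05
Denominator = 18 * mu = 18 * 0.001 = 0.018
v_s = 6.0849537e-05 / 0.018 = 0.00338053 m/s
Check: Re = rho_f * v_s * d / mu = 1000 * 0.00338053 * 2.21e-04 / 0.001 = 0.747 < 1, so Stokes' law applies.

0.00338053 m/s


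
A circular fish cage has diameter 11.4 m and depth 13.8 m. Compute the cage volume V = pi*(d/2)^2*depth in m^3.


r = d/2 = 11.4/2 = 5.7 m
Base area = pi*r^2 = pi*5.7^2 = 102.07035 m^2
Volume = 102.07035 * 13.8 = 1408.57 m^3

1408.57 m^3


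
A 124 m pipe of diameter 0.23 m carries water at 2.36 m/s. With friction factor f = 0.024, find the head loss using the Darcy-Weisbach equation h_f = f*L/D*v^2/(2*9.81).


v^2 = 2.36^2 = 5.5696 m^2/s^2
L/D = 124/0.23 = 539.13043
h_f = f*(L/D)*v^2/(2g) = 0.024 * 539.13043 * 5.5696 / 19.62 = 3.67308 m

3.67308 m


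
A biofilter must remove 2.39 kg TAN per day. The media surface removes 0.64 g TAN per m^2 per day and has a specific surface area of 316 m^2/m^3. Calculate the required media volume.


A = 2.39*1000 / 0.64 = 3734.375 m^2
V = 3734.375 / 316 = 11.8176

11.8176 m^3


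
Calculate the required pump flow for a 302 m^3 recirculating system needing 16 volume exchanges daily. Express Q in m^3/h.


Daily recirculation volume = 302 m^3 * 16 = 4832 m^3/day
Flow rate Q = daily volume / 24 h = 4832 / 24 = 201.333 m^3/h

201.333 m^3/h


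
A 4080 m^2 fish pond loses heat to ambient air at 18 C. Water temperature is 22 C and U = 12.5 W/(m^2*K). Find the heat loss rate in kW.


Temperature difference dT = 22 - 18 = 4 K
Heat loss (W) = U * A * dT = 12.5 * 4080 * 4 = 204000 W
Convert to kW: 204000 / 1000 = 204 kW

204 kW


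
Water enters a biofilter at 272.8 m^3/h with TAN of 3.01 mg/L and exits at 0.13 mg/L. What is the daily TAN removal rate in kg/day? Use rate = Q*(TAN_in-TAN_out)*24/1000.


Concentration drop: TAN_in - TAN_out = 3.01 - 0.13 = 2.88 mg/L
Hourly TAN removed = Q * dTAN = 272.8 m^3/h * 2.88 mg/L = 785.664 g/h  (m^3/h * mg/L = g/h)
Daily TAN removed = 785.664 * 24 = 18855.936 g/day
Convert to kg/day: 18855.936 / 1000 = 18.855936 kg/day

18.855936 kg/day


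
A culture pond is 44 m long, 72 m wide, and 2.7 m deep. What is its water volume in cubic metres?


Base area = L * W = 44 * 72 = 3168 m^2
Volume = area * depth = 3168 * 2.7 = 8553.6 m^3

8553.6 m^3


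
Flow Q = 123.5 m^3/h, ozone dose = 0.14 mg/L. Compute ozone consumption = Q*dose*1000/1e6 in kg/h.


O3 demand (mg/h) = Q * dose * 1000 = 123.5 * 0.14 * 1000 = 17290 mg/h
Convert mg to kg: 17290 / 1e6 = 0.01729 kg/h

0.01729 kg/h


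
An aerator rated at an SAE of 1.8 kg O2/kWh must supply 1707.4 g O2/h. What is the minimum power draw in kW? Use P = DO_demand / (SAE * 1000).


SAE in g O2/kWh = 1.8 * 1000 = 1800 g/kWh
P = DO_demand / SAE_g = 1707.4 / 1800 = 0.948556 kW

0.948556 kW


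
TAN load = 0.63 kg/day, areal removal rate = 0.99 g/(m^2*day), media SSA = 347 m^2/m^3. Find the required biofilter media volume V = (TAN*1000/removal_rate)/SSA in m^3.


A = 0.63*1000 / 0.99 = 636.36364 m^2
V = 636.36364 / 347 = 1.8339

1.8339 m^3


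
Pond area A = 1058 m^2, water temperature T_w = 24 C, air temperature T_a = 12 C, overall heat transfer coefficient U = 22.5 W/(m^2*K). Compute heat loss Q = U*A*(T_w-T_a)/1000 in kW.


Temperature difference dT = 24 - 12 = 12 K
Heat loss (W) = U * A * dT = 22.5 * 1058 * 12 = 285660 W
Convert to kW: 285660 / 1000 = 285.66 kW

285.66 kW


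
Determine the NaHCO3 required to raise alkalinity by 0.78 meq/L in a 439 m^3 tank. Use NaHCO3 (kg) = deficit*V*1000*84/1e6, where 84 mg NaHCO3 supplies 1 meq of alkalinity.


Tank volume in L = 439 m^3 * 1000 = 439000 L
Total meq required = 0.78 meq/L * 439000 L = 342420 meq
NaHCO3 mass = 342420 meq * 84 mg/meq / 1e6 = 28.7633 kg

28.7633 kg


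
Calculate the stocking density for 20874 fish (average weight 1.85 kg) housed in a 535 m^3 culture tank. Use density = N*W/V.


Total biomass = 20874 fish * 1.85 kg = 38616.9 kg
Density = total biomass / volume = 38616.9 / 535 = 72.1811 kg/m^3

72.1811 kg/m^3


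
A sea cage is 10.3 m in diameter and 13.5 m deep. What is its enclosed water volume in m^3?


r = d/2 = 10.3/2 = 5.15 m
Base area = pi*r^2 = pi*5.15^2 = 83.322891 m^2
Volume = 83.322891 * 13.5 = 1124.86 m^3

1124.86 m^3


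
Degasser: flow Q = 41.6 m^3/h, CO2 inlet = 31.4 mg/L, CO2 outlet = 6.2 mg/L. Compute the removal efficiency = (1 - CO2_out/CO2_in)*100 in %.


CO2_out / CO2_in = 6.2 / 31.4 = 0.19745223
Fraction remaining = 0.19745223
efficiency = (1 - 0.19745223) * 100 = 80.2548 %

80.2548 %


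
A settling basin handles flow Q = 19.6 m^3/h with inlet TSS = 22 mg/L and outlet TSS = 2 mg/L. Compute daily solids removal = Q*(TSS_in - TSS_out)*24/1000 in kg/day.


Concentration drop: TSS_in - TSS_out = 22 - 2 = 20 mg/L
Hourly solids removed = Q * dTSS = 19.6 m^3/h * 20 mg/L = 392 g/h  (m^3/h * mg/L = g/h)
Daily solids removed = 392 * 24 = 9408 g/day
Convert g to kg: 9408 / 1000 = 9.408 kg/day

9.408 kg/day


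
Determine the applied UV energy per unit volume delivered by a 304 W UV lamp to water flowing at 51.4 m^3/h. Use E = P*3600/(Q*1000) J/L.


Energy delivered per hour = 304 W * 3600 s = 1094400 J/h
Volume treated per hour = 51.4 m^3/h * 1000 = 51400 L/h
dose = 1094400 / 51400 = 21.2918 J/L

21.2918 J/L


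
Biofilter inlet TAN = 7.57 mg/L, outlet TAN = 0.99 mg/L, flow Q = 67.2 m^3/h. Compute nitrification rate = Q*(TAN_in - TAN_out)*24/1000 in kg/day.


Concentration drop: TAN_in - TAN_out = 7.57 - 0.99 = 6.58 mg/L
Hourly TAN removed = Q * dTAN = 67.2 m^3/h * 6.58 mg/L = 442.176 g/h  (m^3/h * mg/L = g/h)
Daily TAN removed = 442.176 * 24 = 10612.224 g/day
Convert to kg/day: 10612.224 / 1000 = 10.612224 kg/day

10.612224 kg/day


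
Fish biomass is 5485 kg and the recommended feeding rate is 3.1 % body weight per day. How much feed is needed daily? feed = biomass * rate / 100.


Feeding rate fraction = 3.1% / 100 = 0.031
Daily feed = 5485 kg * 0.031 = 170.035 kg/day

170.035 kg/day


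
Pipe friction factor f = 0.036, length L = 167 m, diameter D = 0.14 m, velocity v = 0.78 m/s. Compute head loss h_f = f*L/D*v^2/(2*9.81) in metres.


v^2 = 0.78^2 = 0.6084 m^2/s^2
L/D = 167/0.14 = 1192.8571
h_f = f*(L/D)*v^2/(2g) = 0.036 * 1192.8571 * 0.6084 / 19.62 = 1.33162 m

1.33162 m


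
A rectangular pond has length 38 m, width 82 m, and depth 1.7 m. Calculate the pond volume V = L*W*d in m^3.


Base area = L * W = 38 * 82 = 3116 m^2
Volume = area * depth = 3116 * 1.7 = 5297.2 m^3

5297.2 m^3


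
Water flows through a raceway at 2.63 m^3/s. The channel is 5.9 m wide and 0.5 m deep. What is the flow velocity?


Cross-sectional area = W * d = 5.9 * 0.5 = 2.95 m^2
Velocity = Q / A = 2.63 / 2.95 = 0.891525 m/s

0.891525 m/s


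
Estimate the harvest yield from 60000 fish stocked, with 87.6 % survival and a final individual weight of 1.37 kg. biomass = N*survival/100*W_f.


Survivors = 60000 * 87.6/100 = 52560 fish
Harvest biomass = survivors * W_f = 52560 * 1.37 = 72007.2 kg

72007.2 kg


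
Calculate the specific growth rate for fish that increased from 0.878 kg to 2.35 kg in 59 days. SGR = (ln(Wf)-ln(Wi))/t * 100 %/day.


ln(W_f) = ln(2.35) = 0.85441533
ln(W_i) = ln(0.878) = -0.13010869
ln(W_f) - ln(W_i) = 0.85441533 - -0.13010869 = 0.98452402
SGR = 0.98452402 / 59 * 100 = 1.66868 %/day

1.66868 %/day


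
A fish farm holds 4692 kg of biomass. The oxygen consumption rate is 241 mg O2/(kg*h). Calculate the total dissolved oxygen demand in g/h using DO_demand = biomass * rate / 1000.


Total O2 consumption (mg/h) = 4692 kg * 241 mg/(kg*h) = 1130772 mg/h
Convert to g/h: 1130772 / 1000 = 1130.772 g/h

1130.772 g/h


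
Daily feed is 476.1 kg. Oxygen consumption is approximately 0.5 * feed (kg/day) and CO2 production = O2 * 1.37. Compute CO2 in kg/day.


O2 = 476.1 * 0.5 = 238.05
CO2 = 238.05 * 1.37 = 326.1285

326.1285 kg/day


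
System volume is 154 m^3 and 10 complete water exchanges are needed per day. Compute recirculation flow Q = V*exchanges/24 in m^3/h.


Daily recirculation volume = 154 m^3 * 10 = 1540 m^3/day
Flow rate Q = daily volume / 24 h = 1540 / 24 = 64.1667 m^3/h

64.1667 m^3/h


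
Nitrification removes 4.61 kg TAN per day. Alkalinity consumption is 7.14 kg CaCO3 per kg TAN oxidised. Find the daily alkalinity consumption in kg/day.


Alkalinity factor: 7.14 kg CaCO3 consumed per kg TAN nitrified
alk = 4.61 kg TAN * 7.14 = 32.9154 kg CaCO3/day

32.9154 kg CaCO3/day


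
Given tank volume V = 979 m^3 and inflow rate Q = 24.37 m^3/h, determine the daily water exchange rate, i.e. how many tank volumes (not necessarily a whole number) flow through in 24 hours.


Daily flow volume = 24.37 m^3/h * 24 h = 584.88 m^3/day
Exchanges = daily flow / tank volume = 584.88 / 979 = 0.597426 exchanges/day

0.597426 exchanges/day


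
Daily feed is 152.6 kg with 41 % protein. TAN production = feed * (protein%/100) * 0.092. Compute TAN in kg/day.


Protein in feed = 152.6 * 41/100 = 62.566 kg/day
TAN = protein * 0.092 = 62.566 * 0.092 = 5.756072 kg/day

5.756072 kg/day


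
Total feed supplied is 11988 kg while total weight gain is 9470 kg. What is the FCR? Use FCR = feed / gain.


FCR = feed consumed / weight gained
FCR = 11988 kg / 9470 kg = 1.26589

1.26589


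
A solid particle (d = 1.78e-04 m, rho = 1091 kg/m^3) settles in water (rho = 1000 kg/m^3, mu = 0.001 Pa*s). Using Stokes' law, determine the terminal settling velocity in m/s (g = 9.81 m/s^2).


Density difference: rho_p - rho_f = 1091 - 1000 = 91 kg/m^3
d^2 = (1.78e-04)^2 = 3.1684e-08 m^2
Numerator = (rho_p - rho_f) * g * d^2 = 91 * 9.81 * 3.1684e-08 = 2.8284624e-05
Denominator = 18 * mu = 18 * 0.001 = 0.018
v_s = 2.8284624e-05 / 0.018 = 0.00157137 m/s
Check: Re = rho_f * v_s * d / mu = 1000 * 0.00157137 * 1.78e-04 / 0.001 = 0.28 < 1, so Stokes' law applies.

0.00157137 m/s


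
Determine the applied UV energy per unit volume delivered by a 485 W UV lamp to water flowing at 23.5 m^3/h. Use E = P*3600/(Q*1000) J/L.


Energy delivered per hour = 485 W * 3600 s = 1746000 J/h
Volume treated per hour = 23.5 m^3/h * 1000 = 23500 L/h
dose = 1746000 / 23500 = 74.2979 J/L

74.2979 J/L


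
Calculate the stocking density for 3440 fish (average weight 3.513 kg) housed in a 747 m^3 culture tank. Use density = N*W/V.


Total biomass = 3440 fish * 3.513 kg = 12084.72 kg
Density = total biomass / volume = 12084.72 / 747 = 16.1777 kg/m^3

16.1777 kg/m^3


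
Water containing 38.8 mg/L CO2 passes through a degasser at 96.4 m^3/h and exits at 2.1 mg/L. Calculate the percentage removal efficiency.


CO2_out / CO2_in = 2.1 / 38.8 = 0.054123711
Fraction remaining = 0.054123711
efficiency = (1 - 0.054123711) * 100 = 94.5876 %

94.5876 %


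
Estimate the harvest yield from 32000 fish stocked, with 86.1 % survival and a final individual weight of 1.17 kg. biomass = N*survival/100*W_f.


Survivors = 32000 * 86.1/100 = 27552 fish
Harvest biomass = survivors * W_f = 27552 * 1.17 = 32235.84 kg

32235.84 kg


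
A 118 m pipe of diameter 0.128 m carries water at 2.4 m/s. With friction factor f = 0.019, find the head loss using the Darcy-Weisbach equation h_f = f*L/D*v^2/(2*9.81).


v^2 = 2.4^2 = 5.76 m^2/s^2
L/D = 118/0.128 = 921.875
h_f = f*(L/D)*v^2/(2g) = 0.019 * 921.875 * 5.76 / 19.62 = 5.1422 m

5.1422 m


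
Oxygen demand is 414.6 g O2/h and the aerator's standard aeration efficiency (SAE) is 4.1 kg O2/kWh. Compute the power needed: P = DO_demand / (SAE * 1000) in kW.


SAE in g O2/kWh = 4.1 * 1000 = 4100 g/kWh
P = DO_demand / SAE_g = 414.6 / 4100 = 0.101122 kW

0.101122 kW


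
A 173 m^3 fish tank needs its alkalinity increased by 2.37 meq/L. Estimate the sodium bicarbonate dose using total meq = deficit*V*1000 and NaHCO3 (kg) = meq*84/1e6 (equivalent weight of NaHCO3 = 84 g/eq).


Tank volume in L = 173 m^3 * 1000 = 173000 L
Total meq required = 2.37 meq/L * 173000 L = 410010 meq
NaHCO3 mass = 410010 meq * 84 mg/meq / 1e6 = 34.4408 kg

34.4408 kg


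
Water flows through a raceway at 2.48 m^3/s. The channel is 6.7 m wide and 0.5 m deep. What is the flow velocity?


Cross-sectional area = W * d = 6.7 * 0.5 = 3.35 m^2
Velocity = Q / A = 2.48 / 3.35 = 0.740299 m/s

0.740299 m/s


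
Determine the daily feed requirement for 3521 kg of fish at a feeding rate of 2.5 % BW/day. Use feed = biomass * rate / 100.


Feeding rate fraction = 2.5% / 100 = 0.025
Daily feed = 3521 kg * 0.025 = 88.025 kg/day

88.025 kg/day


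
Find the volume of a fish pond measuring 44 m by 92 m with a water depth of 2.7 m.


Base area = L * W = 44 * 92 = 4048 m^2
Volume = area * depth = 4048 * 2.7 = 10929.6 m^3

10929.6 m^3


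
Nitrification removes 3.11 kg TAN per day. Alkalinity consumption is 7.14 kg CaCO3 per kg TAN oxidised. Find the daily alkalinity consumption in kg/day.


Alkalinity factor: 7.14 kg CaCO3 consumed per kg TAN nitrified
alk = 3.11 kg TAN * 7.14 = 22.2054 kg CaCO3/day

22.2054 kg CaCO3/day


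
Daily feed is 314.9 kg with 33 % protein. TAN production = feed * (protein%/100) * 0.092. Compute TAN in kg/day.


Protein in feed = 314.9 * 33/100 = 103.917 kg/day
TAN = protein * 0.092 = 103.917 * 0.092 = 9.560364 kg/day

9.560364 kg/day


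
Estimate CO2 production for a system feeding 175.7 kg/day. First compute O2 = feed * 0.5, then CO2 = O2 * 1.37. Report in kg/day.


O2 = 175.7 * 0.5 = 87.85
CO2 = 87.85 * 1.37 = 120.3545

120.3545 kg/day


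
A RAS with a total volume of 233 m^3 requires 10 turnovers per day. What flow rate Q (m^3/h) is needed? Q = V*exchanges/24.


Daily recirculation volume = 233 m^3 * 10 = 2330 m^3/day
Flow rate Q = daily volume / 24 h = 2330 / 24 = 97.0833 m^3/h

97.0833 m^3/h


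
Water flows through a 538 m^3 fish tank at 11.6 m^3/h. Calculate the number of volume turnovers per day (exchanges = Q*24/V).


Daily flow volume = 11.6 m^3/h * 24 h = 278.4 m^3/day
Exchanges = daily flow / tank volume = 278.4 / 538 = 0.517472 exchanges/day

0.517472 exchanges/day


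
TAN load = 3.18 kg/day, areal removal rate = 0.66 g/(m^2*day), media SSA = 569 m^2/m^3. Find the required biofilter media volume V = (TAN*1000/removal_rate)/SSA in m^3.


A = 3.18*1000 / 0.66 = 4818.1818 m^2
V = 4818.1818 / 569 = 8.46781

8.46781 m^3


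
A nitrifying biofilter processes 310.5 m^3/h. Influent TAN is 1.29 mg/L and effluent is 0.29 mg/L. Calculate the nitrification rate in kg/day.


Concentration drop: TAN_in - TAN_out = 1.29 - 0.29 = 1 mg/L
Hourly TAN removed = Q * dTAN = 310.5 m^3/h * 1 mg/L = 310.5 g/h  (m^3/h * mg/L = g/h)
Daily TAN removed = 310.5 * 24 = 7452 g/day
Convert to kg/day: 7452 / 1000 = 7.452 kg/day

7.452 kg/day


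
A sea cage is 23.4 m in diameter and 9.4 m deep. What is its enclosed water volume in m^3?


r = d/2 = 23.4/2 = 11.7 m
Base area = pi*r^2 = pi*11.7^2 = 430.05262 m^2
Volume = 430.05262 * 9.4 = 4042.49 m^3

4042.49 m^3


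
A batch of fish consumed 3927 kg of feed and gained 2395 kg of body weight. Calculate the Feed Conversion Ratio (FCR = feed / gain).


FCR = feed consumed / weight gained
FCR = 3927 kg / 2395 kg = 1.63967

1.63967


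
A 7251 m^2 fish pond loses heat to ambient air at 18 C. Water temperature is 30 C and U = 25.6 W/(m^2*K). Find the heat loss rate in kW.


Temperature difference dT = 30 - 18 = 12 K
Heat loss (W) = U * A * dT = 25.6 * 7251 * 12 = 2227507.2 W
Convert to kW: 2227507.2 / 1000 = 2227.5072 kW

2227.5072 kW


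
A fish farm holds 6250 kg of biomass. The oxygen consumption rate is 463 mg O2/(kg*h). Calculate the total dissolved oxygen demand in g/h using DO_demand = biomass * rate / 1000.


Total O2 consumption (mg/h) = 6250 kg * 463 mg/(kg*h) = 2893750 mg/h
Convert to g/h: 2893750 / 1000 = 2893.75 g/h

2893.75 g/h


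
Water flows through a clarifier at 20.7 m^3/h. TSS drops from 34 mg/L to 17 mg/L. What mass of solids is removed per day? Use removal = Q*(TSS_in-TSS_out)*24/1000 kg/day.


Concentration drop: TSS_in - TSS_out = 34 - 17 = 17 mg/L
Hourly solids removed = Q * dTSS = 20.7 m^3/h * 17 mg/L = 351.9 g/h  (m^3/h * mg/L = g/h)
Daily solids removed = 351.9 * 24 = 8445.6 g/day
Convert g to kg: 8445.6 / 1000 = 8.4456 kg/day

8.4456 kg/day


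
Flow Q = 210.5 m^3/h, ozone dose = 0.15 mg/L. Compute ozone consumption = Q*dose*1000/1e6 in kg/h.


O3 demand (mg/h) = Q * dose * 1000 = 210.5 * 0.15 * 1000 = 31575 mg/h
Convert mg to kg: 31575 / 1e6 = 0.031575 kg/h

0.031575 kg/h


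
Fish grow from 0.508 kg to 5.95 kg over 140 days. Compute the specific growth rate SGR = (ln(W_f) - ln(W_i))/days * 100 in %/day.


ln(W_f) = ln(5.95) = 1.7833912
ln(W_i) = ln(0.508) = -0.67727383
ln(W_f) - ln(W_i) = 1.7833912 - -0.67727383 = 2.460665
SGR = 2.460665 / 140 * 100 = 1.75762 %/day

1.75762 %/day


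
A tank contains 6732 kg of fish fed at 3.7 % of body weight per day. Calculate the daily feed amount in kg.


Feeding rate fraction = 3.7% / 100 = 0.037
Daily feed = 6732 kg * 0.037 = 249.084 kg/day

249.084 kg/day


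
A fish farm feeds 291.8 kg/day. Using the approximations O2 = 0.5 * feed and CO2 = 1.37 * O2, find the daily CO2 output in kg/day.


O2 = 291.8 * 0.5 = 145.9
CO2 = 145.9 * 1.37 = 199.883

199.883 kg/day


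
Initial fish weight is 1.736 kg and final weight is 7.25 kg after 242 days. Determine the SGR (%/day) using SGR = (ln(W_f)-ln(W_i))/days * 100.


ln(W_f) = ln(7.25) = 1.9810015
ln(W_i) = ln(1.736) = 0.55158362
ln(W_f) - ln(W_i) = 1.9810015 - 0.55158362 = 1.4294179
SGR = 1.4294179 / 242 * 100 = 0.590669 %/day

0.590669 %/day


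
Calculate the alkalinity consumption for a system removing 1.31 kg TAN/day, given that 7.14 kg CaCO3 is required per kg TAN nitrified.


Alkalinity factor: 7.14 kg CaCO3 consumed per kg TAN nitrified
alk = 1.31 kg TAN * 7.14 = 9.3534 kg CaCO3/day

9.3534 kg CaCO3/day


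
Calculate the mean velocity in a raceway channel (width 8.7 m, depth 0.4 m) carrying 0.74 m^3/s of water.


Cross-sectional area = W * d = 8.7 * 0.4 = 3.48 m^2
Velocity = Q / A = 0.74 / 3.48 = 0.212644 m/s

0.212644 m/s


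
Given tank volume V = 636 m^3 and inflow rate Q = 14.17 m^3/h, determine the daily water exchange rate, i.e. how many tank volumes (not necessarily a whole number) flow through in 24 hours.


Daily flow volume = 14.17 m^3/h * 24 h = 340.08 m^3/day
Exchanges = daily flow / tank volume = 340.08 / 636 = 0.534717 exchanges/day

0.534717 exchanges/day
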